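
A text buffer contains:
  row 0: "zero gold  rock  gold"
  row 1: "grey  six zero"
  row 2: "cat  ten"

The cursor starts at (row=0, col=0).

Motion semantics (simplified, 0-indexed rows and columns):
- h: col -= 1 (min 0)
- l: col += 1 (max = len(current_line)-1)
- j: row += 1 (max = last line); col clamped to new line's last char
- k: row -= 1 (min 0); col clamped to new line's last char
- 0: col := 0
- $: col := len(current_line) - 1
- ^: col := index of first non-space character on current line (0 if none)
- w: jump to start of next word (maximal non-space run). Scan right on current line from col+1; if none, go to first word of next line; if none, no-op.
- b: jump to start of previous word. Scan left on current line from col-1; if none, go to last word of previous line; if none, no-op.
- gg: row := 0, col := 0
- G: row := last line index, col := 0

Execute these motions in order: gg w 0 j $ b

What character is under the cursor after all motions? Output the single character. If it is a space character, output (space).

After 1 (gg): row=0 col=0 char='z'
After 2 (w): row=0 col=5 char='g'
After 3 (0): row=0 col=0 char='z'
After 4 (j): row=1 col=0 char='g'
After 5 ($): row=1 col=13 char='o'
After 6 (b): row=1 col=10 char='z'

Answer: z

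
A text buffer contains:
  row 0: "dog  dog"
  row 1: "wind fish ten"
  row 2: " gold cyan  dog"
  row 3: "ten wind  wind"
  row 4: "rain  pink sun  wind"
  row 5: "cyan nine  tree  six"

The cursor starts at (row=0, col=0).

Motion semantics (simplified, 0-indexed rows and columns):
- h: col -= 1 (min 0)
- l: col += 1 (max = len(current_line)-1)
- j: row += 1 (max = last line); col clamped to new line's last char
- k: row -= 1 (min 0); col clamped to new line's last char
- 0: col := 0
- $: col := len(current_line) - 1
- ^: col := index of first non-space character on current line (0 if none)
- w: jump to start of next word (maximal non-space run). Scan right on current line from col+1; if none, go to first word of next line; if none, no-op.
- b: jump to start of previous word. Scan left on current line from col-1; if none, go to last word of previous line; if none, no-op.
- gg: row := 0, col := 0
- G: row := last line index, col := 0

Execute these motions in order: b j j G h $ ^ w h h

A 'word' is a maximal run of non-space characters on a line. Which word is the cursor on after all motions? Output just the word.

Answer: cyan

Derivation:
After 1 (b): row=0 col=0 char='d'
After 2 (j): row=1 col=0 char='w'
After 3 (j): row=2 col=0 char='_'
After 4 (G): row=5 col=0 char='c'
After 5 (h): row=5 col=0 char='c'
After 6 ($): row=5 col=19 char='x'
After 7 (^): row=5 col=0 char='c'
After 8 (w): row=5 col=5 char='n'
After 9 (h): row=5 col=4 char='_'
After 10 (h): row=5 col=3 char='n'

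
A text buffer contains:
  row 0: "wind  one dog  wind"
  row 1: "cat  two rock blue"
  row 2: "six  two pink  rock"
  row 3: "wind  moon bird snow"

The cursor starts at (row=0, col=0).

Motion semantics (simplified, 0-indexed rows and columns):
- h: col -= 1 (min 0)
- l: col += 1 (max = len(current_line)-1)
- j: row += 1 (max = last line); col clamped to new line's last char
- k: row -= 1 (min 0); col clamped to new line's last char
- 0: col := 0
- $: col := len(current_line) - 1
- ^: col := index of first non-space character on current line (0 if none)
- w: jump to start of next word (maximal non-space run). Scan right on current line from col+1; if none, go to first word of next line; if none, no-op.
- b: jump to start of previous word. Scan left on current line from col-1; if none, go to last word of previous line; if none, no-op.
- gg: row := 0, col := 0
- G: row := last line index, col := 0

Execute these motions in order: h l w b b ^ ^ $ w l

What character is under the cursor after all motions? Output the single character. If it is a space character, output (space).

Answer: a

Derivation:
After 1 (h): row=0 col=0 char='w'
After 2 (l): row=0 col=1 char='i'
After 3 (w): row=0 col=6 char='o'
After 4 (b): row=0 col=0 char='w'
After 5 (b): row=0 col=0 char='w'
After 6 (^): row=0 col=0 char='w'
After 7 (^): row=0 col=0 char='w'
After 8 ($): row=0 col=18 char='d'
After 9 (w): row=1 col=0 char='c'
After 10 (l): row=1 col=1 char='a'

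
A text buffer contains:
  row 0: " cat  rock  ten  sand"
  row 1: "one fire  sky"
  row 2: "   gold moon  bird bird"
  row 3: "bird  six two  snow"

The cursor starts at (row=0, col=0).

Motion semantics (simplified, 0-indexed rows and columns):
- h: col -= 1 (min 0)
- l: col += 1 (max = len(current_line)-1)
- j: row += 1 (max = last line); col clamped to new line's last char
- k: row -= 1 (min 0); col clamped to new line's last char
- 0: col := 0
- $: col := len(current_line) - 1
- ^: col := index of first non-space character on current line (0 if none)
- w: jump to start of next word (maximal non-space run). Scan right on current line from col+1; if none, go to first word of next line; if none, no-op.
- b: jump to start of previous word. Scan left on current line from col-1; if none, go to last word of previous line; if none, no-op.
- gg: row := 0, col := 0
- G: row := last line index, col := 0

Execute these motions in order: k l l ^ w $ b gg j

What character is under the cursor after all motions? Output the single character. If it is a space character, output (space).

After 1 (k): row=0 col=0 char='_'
After 2 (l): row=0 col=1 char='c'
After 3 (l): row=0 col=2 char='a'
After 4 (^): row=0 col=1 char='c'
After 5 (w): row=0 col=6 char='r'
After 6 ($): row=0 col=20 char='d'
After 7 (b): row=0 col=17 char='s'
After 8 (gg): row=0 col=0 char='_'
After 9 (j): row=1 col=0 char='o'

Answer: o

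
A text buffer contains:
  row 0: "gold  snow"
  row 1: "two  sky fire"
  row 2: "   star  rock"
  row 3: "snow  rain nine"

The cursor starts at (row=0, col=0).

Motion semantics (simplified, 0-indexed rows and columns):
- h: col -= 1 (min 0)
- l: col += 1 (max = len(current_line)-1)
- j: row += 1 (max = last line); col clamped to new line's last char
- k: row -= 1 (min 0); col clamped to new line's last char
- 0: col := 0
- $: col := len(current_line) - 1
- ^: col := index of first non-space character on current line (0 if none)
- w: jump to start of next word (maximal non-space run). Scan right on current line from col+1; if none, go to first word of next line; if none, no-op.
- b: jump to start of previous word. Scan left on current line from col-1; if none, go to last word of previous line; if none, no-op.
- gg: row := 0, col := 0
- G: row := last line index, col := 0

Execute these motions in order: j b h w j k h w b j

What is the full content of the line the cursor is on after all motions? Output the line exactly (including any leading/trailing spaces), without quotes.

After 1 (j): row=1 col=0 char='t'
After 2 (b): row=0 col=6 char='s'
After 3 (h): row=0 col=5 char='_'
After 4 (w): row=0 col=6 char='s'
After 5 (j): row=1 col=6 char='k'
After 6 (k): row=0 col=6 char='s'
After 7 (h): row=0 col=5 char='_'
After 8 (w): row=0 col=6 char='s'
After 9 (b): row=0 col=0 char='g'
After 10 (j): row=1 col=0 char='t'

Answer: two  sky fire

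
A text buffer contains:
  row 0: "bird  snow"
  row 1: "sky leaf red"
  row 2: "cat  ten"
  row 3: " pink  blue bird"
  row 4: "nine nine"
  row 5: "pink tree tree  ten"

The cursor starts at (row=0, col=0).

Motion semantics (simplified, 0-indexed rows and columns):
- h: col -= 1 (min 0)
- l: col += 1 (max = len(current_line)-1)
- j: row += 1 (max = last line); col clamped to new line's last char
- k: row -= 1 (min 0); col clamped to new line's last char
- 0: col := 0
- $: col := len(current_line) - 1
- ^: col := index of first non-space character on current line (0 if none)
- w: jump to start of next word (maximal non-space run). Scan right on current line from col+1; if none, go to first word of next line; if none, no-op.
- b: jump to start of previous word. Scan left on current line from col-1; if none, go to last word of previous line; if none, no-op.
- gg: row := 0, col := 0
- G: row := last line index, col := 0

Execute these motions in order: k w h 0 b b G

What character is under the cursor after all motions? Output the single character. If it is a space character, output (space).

After 1 (k): row=0 col=0 char='b'
After 2 (w): row=0 col=6 char='s'
After 3 (h): row=0 col=5 char='_'
After 4 (0): row=0 col=0 char='b'
After 5 (b): row=0 col=0 char='b'
After 6 (b): row=0 col=0 char='b'
After 7 (G): row=5 col=0 char='p'

Answer: p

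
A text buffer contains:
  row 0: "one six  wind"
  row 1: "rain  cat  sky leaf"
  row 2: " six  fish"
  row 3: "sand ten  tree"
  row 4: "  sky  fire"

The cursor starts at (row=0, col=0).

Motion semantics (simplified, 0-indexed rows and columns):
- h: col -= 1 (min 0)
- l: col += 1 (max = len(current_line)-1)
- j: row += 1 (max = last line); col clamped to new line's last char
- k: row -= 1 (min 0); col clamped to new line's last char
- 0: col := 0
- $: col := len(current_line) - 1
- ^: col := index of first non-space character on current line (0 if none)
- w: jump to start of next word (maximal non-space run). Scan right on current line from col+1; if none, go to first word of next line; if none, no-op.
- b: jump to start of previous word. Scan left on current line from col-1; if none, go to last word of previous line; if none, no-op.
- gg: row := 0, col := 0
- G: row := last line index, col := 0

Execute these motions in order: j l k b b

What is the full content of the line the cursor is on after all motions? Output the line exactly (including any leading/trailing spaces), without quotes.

Answer: one six  wind

Derivation:
After 1 (j): row=1 col=0 char='r'
After 2 (l): row=1 col=1 char='a'
After 3 (k): row=0 col=1 char='n'
After 4 (b): row=0 col=0 char='o'
After 5 (b): row=0 col=0 char='o'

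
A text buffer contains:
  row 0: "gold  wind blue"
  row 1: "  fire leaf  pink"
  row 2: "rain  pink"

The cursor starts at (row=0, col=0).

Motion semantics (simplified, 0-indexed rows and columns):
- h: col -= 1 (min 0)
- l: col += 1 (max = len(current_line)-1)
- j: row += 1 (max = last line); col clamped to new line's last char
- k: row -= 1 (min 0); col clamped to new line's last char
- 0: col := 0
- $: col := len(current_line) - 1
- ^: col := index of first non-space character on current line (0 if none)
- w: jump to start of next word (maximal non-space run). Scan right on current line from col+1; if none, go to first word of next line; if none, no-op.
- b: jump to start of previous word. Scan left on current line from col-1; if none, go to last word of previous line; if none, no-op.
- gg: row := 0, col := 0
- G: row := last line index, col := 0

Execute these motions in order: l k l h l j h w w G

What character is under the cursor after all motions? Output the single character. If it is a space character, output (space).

After 1 (l): row=0 col=1 char='o'
After 2 (k): row=0 col=1 char='o'
After 3 (l): row=0 col=2 char='l'
After 4 (h): row=0 col=1 char='o'
After 5 (l): row=0 col=2 char='l'
After 6 (j): row=1 col=2 char='f'
After 7 (h): row=1 col=1 char='_'
After 8 (w): row=1 col=2 char='f'
After 9 (w): row=1 col=7 char='l'
After 10 (G): row=2 col=0 char='r'

Answer: r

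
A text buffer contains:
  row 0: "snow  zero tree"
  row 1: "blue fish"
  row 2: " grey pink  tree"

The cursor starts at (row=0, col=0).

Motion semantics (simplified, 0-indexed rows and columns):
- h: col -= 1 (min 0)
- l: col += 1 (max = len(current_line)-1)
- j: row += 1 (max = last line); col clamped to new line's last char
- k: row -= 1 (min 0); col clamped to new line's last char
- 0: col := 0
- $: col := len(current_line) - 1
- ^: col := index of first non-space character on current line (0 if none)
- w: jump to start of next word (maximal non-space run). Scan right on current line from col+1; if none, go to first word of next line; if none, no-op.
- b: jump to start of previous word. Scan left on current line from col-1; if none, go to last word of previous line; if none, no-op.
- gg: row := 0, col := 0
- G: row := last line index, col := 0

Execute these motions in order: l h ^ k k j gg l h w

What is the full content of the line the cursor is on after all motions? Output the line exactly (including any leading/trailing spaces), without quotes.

After 1 (l): row=0 col=1 char='n'
After 2 (h): row=0 col=0 char='s'
After 3 (^): row=0 col=0 char='s'
After 4 (k): row=0 col=0 char='s'
After 5 (k): row=0 col=0 char='s'
After 6 (j): row=1 col=0 char='b'
After 7 (gg): row=0 col=0 char='s'
After 8 (l): row=0 col=1 char='n'
After 9 (h): row=0 col=0 char='s'
After 10 (w): row=0 col=6 char='z'

Answer: snow  zero tree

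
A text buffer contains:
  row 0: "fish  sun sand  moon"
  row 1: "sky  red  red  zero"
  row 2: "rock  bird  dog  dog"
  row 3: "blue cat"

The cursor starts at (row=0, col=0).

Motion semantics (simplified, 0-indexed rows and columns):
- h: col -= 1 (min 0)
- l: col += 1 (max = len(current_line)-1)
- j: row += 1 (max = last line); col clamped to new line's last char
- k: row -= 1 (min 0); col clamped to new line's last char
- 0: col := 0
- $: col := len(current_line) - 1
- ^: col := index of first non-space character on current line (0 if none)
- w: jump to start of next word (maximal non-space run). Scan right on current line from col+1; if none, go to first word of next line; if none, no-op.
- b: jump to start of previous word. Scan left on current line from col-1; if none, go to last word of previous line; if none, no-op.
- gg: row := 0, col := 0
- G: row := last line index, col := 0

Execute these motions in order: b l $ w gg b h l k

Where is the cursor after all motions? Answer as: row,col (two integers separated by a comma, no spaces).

After 1 (b): row=0 col=0 char='f'
After 2 (l): row=0 col=1 char='i'
After 3 ($): row=0 col=19 char='n'
After 4 (w): row=1 col=0 char='s'
After 5 (gg): row=0 col=0 char='f'
After 6 (b): row=0 col=0 char='f'
After 7 (h): row=0 col=0 char='f'
After 8 (l): row=0 col=1 char='i'
After 9 (k): row=0 col=1 char='i'

Answer: 0,1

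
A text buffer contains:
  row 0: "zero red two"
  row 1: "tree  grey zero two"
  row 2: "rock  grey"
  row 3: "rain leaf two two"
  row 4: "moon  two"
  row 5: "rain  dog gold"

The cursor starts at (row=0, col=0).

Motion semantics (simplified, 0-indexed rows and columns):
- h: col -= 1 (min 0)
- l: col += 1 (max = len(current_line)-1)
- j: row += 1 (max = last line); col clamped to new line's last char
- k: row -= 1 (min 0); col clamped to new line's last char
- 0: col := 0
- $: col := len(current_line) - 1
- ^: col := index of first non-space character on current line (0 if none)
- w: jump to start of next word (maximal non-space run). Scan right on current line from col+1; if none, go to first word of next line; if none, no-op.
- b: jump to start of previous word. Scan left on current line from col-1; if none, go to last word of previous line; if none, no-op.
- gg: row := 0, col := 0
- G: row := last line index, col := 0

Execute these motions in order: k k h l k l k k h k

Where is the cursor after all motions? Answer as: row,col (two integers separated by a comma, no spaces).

Answer: 0,1

Derivation:
After 1 (k): row=0 col=0 char='z'
After 2 (k): row=0 col=0 char='z'
After 3 (h): row=0 col=0 char='z'
After 4 (l): row=0 col=1 char='e'
After 5 (k): row=0 col=1 char='e'
After 6 (l): row=0 col=2 char='r'
After 7 (k): row=0 col=2 char='r'
After 8 (k): row=0 col=2 char='r'
After 9 (h): row=0 col=1 char='e'
After 10 (k): row=0 col=1 char='e'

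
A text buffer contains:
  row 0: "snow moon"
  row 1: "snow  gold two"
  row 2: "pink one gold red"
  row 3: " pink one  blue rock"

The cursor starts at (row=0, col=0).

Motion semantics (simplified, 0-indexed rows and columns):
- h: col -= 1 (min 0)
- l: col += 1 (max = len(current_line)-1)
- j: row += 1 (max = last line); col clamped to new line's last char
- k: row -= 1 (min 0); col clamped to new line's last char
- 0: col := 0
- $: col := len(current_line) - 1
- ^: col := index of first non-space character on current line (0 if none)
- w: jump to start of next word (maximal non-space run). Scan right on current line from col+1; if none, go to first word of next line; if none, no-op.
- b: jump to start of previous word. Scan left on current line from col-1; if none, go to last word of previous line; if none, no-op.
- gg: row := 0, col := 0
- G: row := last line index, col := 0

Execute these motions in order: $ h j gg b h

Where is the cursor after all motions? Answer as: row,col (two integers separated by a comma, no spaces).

After 1 ($): row=0 col=8 char='n'
After 2 (h): row=0 col=7 char='o'
After 3 (j): row=1 col=7 char='o'
After 4 (gg): row=0 col=0 char='s'
After 5 (b): row=0 col=0 char='s'
After 6 (h): row=0 col=0 char='s'

Answer: 0,0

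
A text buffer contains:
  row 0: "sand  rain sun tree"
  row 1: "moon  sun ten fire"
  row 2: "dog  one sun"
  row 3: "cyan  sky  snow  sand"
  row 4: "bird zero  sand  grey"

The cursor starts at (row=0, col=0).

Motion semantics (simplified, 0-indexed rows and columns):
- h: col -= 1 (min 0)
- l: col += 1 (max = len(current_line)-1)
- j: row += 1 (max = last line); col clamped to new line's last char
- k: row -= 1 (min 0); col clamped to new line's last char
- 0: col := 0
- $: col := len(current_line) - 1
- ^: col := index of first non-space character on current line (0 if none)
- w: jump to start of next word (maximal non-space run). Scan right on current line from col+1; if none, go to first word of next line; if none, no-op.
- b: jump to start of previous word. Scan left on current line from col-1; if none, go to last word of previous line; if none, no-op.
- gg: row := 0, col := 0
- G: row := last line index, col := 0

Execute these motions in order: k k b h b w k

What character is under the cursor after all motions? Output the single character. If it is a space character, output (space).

Answer: r

Derivation:
After 1 (k): row=0 col=0 char='s'
After 2 (k): row=0 col=0 char='s'
After 3 (b): row=0 col=0 char='s'
After 4 (h): row=0 col=0 char='s'
After 5 (b): row=0 col=0 char='s'
After 6 (w): row=0 col=6 char='r'
After 7 (k): row=0 col=6 char='r'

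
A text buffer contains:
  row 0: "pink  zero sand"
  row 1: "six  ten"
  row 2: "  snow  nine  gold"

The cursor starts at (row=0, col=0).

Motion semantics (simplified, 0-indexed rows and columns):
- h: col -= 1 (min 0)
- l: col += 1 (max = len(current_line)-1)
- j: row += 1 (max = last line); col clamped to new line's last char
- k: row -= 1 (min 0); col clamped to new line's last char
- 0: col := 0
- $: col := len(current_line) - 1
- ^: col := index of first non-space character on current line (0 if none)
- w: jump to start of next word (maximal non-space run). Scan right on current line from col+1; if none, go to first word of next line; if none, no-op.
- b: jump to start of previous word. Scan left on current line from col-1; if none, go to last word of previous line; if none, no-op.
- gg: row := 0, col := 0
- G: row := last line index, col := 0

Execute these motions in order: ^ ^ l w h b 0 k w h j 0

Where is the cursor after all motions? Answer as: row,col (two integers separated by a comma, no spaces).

Answer: 1,0

Derivation:
After 1 (^): row=0 col=0 char='p'
After 2 (^): row=0 col=0 char='p'
After 3 (l): row=0 col=1 char='i'
After 4 (w): row=0 col=6 char='z'
After 5 (h): row=0 col=5 char='_'
After 6 (b): row=0 col=0 char='p'
After 7 (0): row=0 col=0 char='p'
After 8 (k): row=0 col=0 char='p'
After 9 (w): row=0 col=6 char='z'
After 10 (h): row=0 col=5 char='_'
After 11 (j): row=1 col=5 char='t'
After 12 (0): row=1 col=0 char='s'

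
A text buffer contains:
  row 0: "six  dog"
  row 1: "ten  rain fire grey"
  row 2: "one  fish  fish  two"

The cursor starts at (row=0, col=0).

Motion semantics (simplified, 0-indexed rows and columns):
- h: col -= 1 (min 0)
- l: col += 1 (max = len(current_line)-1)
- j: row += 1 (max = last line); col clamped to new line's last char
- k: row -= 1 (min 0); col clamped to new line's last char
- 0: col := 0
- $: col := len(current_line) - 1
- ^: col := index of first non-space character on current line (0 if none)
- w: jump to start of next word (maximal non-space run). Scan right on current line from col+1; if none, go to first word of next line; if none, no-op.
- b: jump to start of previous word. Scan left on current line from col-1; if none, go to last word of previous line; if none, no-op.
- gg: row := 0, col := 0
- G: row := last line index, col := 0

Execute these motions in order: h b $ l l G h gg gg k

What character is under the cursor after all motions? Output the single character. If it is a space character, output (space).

After 1 (h): row=0 col=0 char='s'
After 2 (b): row=0 col=0 char='s'
After 3 ($): row=0 col=7 char='g'
After 4 (l): row=0 col=7 char='g'
After 5 (l): row=0 col=7 char='g'
After 6 (G): row=2 col=0 char='o'
After 7 (h): row=2 col=0 char='o'
After 8 (gg): row=0 col=0 char='s'
After 9 (gg): row=0 col=0 char='s'
After 10 (k): row=0 col=0 char='s'

Answer: s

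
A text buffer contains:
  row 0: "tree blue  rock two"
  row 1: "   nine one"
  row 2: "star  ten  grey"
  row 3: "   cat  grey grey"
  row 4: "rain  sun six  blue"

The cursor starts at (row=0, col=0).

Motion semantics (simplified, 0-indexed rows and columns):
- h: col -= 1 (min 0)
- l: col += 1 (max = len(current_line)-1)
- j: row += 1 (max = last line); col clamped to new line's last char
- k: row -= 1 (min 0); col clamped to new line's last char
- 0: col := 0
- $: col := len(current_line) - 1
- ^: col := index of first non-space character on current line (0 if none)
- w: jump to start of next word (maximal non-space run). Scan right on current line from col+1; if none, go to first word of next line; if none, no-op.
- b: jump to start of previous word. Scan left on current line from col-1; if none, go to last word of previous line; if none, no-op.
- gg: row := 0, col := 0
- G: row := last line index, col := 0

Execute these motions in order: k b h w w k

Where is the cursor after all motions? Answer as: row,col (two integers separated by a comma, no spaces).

Answer: 0,11

Derivation:
After 1 (k): row=0 col=0 char='t'
After 2 (b): row=0 col=0 char='t'
After 3 (h): row=0 col=0 char='t'
After 4 (w): row=0 col=5 char='b'
After 5 (w): row=0 col=11 char='r'
After 6 (k): row=0 col=11 char='r'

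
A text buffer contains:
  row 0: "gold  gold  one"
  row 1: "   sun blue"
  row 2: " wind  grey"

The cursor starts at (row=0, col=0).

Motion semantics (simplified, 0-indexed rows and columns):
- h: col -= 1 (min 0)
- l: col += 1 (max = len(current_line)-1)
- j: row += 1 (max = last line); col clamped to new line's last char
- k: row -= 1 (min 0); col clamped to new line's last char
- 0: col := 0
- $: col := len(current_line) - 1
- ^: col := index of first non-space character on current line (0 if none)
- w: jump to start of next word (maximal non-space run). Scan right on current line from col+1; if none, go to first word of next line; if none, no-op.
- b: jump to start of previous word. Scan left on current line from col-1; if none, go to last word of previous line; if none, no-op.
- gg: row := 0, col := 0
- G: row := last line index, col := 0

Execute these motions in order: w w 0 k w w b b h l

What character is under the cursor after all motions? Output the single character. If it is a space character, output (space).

After 1 (w): row=0 col=6 char='g'
After 2 (w): row=0 col=12 char='o'
After 3 (0): row=0 col=0 char='g'
After 4 (k): row=0 col=0 char='g'
After 5 (w): row=0 col=6 char='g'
After 6 (w): row=0 col=12 char='o'
After 7 (b): row=0 col=6 char='g'
After 8 (b): row=0 col=0 char='g'
After 9 (h): row=0 col=0 char='g'
After 10 (l): row=0 col=1 char='o'

Answer: o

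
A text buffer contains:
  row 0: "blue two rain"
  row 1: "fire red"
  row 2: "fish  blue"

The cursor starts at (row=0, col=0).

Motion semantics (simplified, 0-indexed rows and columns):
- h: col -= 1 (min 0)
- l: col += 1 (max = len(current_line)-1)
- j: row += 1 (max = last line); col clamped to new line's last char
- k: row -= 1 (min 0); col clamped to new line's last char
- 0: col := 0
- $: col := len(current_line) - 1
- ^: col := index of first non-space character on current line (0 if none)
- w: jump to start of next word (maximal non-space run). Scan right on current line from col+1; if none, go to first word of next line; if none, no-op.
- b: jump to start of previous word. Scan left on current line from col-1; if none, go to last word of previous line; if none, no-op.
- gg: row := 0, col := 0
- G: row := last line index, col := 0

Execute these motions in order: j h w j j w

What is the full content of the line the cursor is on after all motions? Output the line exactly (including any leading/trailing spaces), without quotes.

After 1 (j): row=1 col=0 char='f'
After 2 (h): row=1 col=0 char='f'
After 3 (w): row=1 col=5 char='r'
After 4 (j): row=2 col=5 char='_'
After 5 (j): row=2 col=5 char='_'
After 6 (w): row=2 col=6 char='b'

Answer: fish  blue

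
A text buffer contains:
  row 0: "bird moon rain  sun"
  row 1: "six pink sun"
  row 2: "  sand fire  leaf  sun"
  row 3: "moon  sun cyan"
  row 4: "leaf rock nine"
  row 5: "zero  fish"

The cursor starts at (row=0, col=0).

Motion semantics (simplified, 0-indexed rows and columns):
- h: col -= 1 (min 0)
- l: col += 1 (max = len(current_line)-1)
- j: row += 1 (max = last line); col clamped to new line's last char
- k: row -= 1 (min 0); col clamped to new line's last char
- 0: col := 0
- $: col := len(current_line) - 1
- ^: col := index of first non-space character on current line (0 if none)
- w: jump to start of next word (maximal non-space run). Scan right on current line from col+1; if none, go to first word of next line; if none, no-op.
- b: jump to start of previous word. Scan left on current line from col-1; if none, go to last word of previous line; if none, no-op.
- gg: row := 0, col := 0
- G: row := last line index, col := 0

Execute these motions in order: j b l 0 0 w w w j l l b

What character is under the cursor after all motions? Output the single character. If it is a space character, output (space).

After 1 (j): row=1 col=0 char='s'
After 2 (b): row=0 col=16 char='s'
After 3 (l): row=0 col=17 char='u'
After 4 (0): row=0 col=0 char='b'
After 5 (0): row=0 col=0 char='b'
After 6 (w): row=0 col=5 char='m'
After 7 (w): row=0 col=10 char='r'
After 8 (w): row=0 col=16 char='s'
After 9 (j): row=1 col=11 char='n'
After 10 (l): row=1 col=11 char='n'
After 11 (l): row=1 col=11 char='n'
After 12 (b): row=1 col=9 char='s'

Answer: s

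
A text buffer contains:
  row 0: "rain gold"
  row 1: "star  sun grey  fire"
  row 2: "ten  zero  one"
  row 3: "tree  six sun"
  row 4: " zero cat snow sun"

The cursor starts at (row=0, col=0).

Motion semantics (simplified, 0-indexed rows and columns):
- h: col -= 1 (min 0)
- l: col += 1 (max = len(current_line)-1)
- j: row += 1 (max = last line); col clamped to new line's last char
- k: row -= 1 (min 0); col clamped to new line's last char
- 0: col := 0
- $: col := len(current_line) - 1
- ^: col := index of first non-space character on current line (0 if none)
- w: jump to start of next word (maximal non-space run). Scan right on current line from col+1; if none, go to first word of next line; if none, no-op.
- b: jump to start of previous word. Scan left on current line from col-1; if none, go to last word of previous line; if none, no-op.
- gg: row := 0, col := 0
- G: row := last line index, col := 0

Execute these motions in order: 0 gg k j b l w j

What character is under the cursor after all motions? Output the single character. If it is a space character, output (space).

Answer: t

Derivation:
After 1 (0): row=0 col=0 char='r'
After 2 (gg): row=0 col=0 char='r'
After 3 (k): row=0 col=0 char='r'
After 4 (j): row=1 col=0 char='s'
After 5 (b): row=0 col=5 char='g'
After 6 (l): row=0 col=6 char='o'
After 7 (w): row=1 col=0 char='s'
After 8 (j): row=2 col=0 char='t'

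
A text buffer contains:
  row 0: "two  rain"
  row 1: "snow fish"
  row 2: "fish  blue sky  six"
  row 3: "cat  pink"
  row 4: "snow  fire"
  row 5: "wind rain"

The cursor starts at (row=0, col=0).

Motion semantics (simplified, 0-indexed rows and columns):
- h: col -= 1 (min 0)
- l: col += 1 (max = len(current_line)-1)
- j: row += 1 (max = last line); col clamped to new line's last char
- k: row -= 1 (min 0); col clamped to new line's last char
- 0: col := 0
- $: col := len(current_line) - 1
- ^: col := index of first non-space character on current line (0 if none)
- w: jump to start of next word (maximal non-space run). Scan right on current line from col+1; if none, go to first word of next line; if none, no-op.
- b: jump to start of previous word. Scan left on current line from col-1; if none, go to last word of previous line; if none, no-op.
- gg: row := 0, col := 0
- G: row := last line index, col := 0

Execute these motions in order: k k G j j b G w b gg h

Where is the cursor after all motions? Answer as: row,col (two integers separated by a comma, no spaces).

Answer: 0,0

Derivation:
After 1 (k): row=0 col=0 char='t'
After 2 (k): row=0 col=0 char='t'
After 3 (G): row=5 col=0 char='w'
After 4 (j): row=5 col=0 char='w'
After 5 (j): row=5 col=0 char='w'
After 6 (b): row=4 col=6 char='f'
After 7 (G): row=5 col=0 char='w'
After 8 (w): row=5 col=5 char='r'
After 9 (b): row=5 col=0 char='w'
After 10 (gg): row=0 col=0 char='t'
After 11 (h): row=0 col=0 char='t'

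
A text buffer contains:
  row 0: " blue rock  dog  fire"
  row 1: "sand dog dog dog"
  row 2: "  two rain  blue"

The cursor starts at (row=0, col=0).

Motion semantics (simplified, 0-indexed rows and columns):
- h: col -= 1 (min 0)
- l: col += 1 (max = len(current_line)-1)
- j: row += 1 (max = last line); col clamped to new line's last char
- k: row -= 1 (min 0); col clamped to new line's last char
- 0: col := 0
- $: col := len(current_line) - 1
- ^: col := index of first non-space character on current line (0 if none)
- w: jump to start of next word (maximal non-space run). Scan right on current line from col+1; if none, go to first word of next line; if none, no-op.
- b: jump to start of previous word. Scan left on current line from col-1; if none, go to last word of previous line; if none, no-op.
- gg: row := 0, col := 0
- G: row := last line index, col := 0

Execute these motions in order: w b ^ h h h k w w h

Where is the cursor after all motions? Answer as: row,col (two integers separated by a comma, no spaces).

After 1 (w): row=0 col=1 char='b'
After 2 (b): row=0 col=1 char='b'
After 3 (^): row=0 col=1 char='b'
After 4 (h): row=0 col=0 char='_'
After 5 (h): row=0 col=0 char='_'
After 6 (h): row=0 col=0 char='_'
After 7 (k): row=0 col=0 char='_'
After 8 (w): row=0 col=1 char='b'
After 9 (w): row=0 col=6 char='r'
After 10 (h): row=0 col=5 char='_'

Answer: 0,5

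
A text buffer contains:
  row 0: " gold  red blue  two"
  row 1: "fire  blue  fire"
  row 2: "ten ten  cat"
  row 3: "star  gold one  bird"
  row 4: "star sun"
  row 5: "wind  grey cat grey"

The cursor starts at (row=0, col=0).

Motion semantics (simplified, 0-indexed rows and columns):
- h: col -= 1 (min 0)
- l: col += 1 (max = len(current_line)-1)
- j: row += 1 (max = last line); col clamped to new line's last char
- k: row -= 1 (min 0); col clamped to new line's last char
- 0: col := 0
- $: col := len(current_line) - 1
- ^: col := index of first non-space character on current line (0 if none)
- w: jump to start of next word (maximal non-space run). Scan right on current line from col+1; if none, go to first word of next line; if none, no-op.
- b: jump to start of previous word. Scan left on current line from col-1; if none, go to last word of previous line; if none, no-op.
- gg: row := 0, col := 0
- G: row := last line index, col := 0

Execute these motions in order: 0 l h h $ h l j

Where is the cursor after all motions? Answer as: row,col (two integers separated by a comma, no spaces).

After 1 (0): row=0 col=0 char='_'
After 2 (l): row=0 col=1 char='g'
After 3 (h): row=0 col=0 char='_'
After 4 (h): row=0 col=0 char='_'
After 5 ($): row=0 col=19 char='o'
After 6 (h): row=0 col=18 char='w'
After 7 (l): row=0 col=19 char='o'
After 8 (j): row=1 col=15 char='e'

Answer: 1,15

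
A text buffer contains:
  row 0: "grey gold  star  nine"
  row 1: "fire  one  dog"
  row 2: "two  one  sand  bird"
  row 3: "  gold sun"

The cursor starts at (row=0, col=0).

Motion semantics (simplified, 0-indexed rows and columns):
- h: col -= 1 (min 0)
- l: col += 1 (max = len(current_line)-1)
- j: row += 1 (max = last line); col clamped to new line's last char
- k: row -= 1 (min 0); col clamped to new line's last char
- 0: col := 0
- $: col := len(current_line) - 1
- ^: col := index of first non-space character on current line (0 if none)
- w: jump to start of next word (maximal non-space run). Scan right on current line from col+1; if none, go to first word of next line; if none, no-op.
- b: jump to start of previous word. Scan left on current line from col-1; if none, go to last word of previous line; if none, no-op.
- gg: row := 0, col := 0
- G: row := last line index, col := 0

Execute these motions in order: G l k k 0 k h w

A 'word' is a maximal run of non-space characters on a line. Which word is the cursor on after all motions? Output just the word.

After 1 (G): row=3 col=0 char='_'
After 2 (l): row=3 col=1 char='_'
After 3 (k): row=2 col=1 char='w'
After 4 (k): row=1 col=1 char='i'
After 5 (0): row=1 col=0 char='f'
After 6 (k): row=0 col=0 char='g'
After 7 (h): row=0 col=0 char='g'
After 8 (w): row=0 col=5 char='g'

Answer: gold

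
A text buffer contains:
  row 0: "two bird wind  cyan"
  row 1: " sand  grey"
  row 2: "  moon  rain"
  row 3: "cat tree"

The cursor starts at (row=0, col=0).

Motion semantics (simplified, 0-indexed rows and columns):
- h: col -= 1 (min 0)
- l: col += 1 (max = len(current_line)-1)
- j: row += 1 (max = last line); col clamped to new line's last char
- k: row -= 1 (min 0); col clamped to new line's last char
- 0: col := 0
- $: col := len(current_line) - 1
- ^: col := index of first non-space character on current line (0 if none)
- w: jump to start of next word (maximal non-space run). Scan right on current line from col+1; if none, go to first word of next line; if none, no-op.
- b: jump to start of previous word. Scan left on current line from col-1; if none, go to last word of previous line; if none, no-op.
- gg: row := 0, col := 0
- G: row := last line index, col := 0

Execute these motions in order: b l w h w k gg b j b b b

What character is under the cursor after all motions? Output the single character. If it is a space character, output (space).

Answer: b

Derivation:
After 1 (b): row=0 col=0 char='t'
After 2 (l): row=0 col=1 char='w'
After 3 (w): row=0 col=4 char='b'
After 4 (h): row=0 col=3 char='_'
After 5 (w): row=0 col=4 char='b'
After 6 (k): row=0 col=4 char='b'
After 7 (gg): row=0 col=0 char='t'
After 8 (b): row=0 col=0 char='t'
After 9 (j): row=1 col=0 char='_'
After 10 (b): row=0 col=15 char='c'
After 11 (b): row=0 col=9 char='w'
After 12 (b): row=0 col=4 char='b'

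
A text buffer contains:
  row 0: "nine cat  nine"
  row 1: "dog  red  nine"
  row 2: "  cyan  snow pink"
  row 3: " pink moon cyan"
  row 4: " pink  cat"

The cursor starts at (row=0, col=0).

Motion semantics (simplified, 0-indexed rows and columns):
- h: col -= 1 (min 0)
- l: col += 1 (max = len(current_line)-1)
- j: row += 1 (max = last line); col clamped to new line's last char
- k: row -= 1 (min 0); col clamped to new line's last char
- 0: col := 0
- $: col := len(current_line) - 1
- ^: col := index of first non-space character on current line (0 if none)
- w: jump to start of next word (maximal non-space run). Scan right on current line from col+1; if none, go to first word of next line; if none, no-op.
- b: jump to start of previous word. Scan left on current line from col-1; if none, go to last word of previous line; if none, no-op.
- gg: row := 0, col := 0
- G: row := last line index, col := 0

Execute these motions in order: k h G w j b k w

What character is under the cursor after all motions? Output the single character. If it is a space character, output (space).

After 1 (k): row=0 col=0 char='n'
After 2 (h): row=0 col=0 char='n'
After 3 (G): row=4 col=0 char='_'
After 4 (w): row=4 col=1 char='p'
After 5 (j): row=4 col=1 char='p'
After 6 (b): row=3 col=11 char='c'
After 7 (k): row=2 col=11 char='w'
After 8 (w): row=2 col=13 char='p'

Answer: p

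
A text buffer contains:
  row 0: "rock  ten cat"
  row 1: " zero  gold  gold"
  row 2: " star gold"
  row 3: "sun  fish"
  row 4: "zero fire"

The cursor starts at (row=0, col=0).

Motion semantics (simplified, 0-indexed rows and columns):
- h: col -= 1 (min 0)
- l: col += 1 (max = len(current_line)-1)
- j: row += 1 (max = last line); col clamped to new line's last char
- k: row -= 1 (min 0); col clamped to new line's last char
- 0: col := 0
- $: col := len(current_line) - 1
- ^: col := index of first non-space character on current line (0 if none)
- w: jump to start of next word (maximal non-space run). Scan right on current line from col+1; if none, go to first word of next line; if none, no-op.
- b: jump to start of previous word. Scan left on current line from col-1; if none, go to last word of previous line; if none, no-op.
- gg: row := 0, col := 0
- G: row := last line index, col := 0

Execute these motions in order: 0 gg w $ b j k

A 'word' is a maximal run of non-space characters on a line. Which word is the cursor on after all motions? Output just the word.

Answer: cat

Derivation:
After 1 (0): row=0 col=0 char='r'
After 2 (gg): row=0 col=0 char='r'
After 3 (w): row=0 col=6 char='t'
After 4 ($): row=0 col=12 char='t'
After 5 (b): row=0 col=10 char='c'
After 6 (j): row=1 col=10 char='d'
After 7 (k): row=0 col=10 char='c'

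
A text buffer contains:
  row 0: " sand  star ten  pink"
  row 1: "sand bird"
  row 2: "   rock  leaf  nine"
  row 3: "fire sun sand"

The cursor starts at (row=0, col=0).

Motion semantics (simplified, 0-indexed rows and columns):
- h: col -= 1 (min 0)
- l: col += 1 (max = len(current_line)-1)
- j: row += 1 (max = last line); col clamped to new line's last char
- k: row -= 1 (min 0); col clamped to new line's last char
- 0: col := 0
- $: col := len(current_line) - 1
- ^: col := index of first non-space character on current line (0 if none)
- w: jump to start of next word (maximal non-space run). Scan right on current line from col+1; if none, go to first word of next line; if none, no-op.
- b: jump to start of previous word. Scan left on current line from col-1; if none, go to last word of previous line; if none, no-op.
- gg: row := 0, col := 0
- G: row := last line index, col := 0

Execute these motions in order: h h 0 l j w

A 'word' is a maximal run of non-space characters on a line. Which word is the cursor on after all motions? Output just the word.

After 1 (h): row=0 col=0 char='_'
After 2 (h): row=0 col=0 char='_'
After 3 (0): row=0 col=0 char='_'
After 4 (l): row=0 col=1 char='s'
After 5 (j): row=1 col=1 char='a'
After 6 (w): row=1 col=5 char='b'

Answer: bird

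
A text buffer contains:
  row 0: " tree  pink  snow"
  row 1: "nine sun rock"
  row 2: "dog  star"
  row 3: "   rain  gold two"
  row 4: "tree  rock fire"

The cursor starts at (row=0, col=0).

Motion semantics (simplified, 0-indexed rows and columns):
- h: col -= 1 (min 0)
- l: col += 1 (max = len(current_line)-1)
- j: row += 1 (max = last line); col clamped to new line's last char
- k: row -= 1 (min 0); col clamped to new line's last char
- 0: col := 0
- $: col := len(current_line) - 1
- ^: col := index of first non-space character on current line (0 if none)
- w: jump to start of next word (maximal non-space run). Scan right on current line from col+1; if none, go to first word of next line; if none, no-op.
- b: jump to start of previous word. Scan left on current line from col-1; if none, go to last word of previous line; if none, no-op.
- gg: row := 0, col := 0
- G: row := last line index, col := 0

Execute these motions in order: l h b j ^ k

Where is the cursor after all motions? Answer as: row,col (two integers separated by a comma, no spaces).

After 1 (l): row=0 col=1 char='t'
After 2 (h): row=0 col=0 char='_'
After 3 (b): row=0 col=0 char='_'
After 4 (j): row=1 col=0 char='n'
After 5 (^): row=1 col=0 char='n'
After 6 (k): row=0 col=0 char='_'

Answer: 0,0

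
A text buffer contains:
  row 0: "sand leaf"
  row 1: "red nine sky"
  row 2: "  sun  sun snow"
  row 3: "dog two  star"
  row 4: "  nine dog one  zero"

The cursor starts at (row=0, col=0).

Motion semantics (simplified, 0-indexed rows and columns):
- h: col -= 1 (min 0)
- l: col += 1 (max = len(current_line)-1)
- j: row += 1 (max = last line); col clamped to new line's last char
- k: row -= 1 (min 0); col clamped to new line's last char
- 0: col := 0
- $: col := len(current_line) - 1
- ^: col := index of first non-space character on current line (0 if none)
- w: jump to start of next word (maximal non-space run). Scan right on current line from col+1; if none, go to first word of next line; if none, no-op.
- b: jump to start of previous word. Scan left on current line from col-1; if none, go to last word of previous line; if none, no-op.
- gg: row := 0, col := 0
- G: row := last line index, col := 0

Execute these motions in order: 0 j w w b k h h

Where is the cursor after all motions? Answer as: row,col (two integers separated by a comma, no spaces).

After 1 (0): row=0 col=0 char='s'
After 2 (j): row=1 col=0 char='r'
After 3 (w): row=1 col=4 char='n'
After 4 (w): row=1 col=9 char='s'
After 5 (b): row=1 col=4 char='n'
After 6 (k): row=0 col=4 char='_'
After 7 (h): row=0 col=3 char='d'
After 8 (h): row=0 col=2 char='n'

Answer: 0,2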